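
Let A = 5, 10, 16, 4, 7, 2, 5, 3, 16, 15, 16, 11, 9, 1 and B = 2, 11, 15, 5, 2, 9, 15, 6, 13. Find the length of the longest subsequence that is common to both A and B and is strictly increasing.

3

For each value that appears in both, track the longest common increasing run ending there.
The best achievable length is 3; one witness is 2, 5, 9 (A-positions 6,7,13, B-positions 1,4,6).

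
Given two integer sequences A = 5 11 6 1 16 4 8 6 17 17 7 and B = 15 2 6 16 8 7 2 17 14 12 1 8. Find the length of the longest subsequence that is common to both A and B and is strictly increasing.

A longest common strictly increasing subsequence is 6, 16, 17 (length 3); it appears in order in both A and B, and no longer such subsequence exists.

3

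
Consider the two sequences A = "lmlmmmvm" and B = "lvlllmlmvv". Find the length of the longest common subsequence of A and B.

A longest common subsequence is lmlmv (length 5); the LCS DP confirms no longer common subsequence exists.

5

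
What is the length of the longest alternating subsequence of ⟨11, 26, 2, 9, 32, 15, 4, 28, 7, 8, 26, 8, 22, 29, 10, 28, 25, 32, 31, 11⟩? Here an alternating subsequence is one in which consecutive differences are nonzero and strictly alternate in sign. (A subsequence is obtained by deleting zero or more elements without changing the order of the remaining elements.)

Track the best alternating length ending on an up-step vs a down-step at each position: up/down = 1/1, 2/1, 1/3, 4/3, 4/1, 4/5, 4/5, 6/5, 6/7, 8/7, 8/7, 8/9, 10/9, 10/5, 10/11, 12/11, 12/13, 14/1, 14/15, 12/15.
The maximum over both is 15; one such subsequence is 11, 26, 2, 32, 15, 28, 7, 26, 8, 22, 10, 28, 25, 32, 31.

15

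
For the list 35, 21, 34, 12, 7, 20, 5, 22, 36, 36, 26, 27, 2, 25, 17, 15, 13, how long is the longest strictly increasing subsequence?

Scanning left to right, the best length ending at each element is: 35→1, 21→1, 34→2, 12→1, 7→1, 20→2, 5→1, 22→3, 36→4, 36→4, 26→4, 27→5, 2→1, 25→4, 17→2, 15→2, 13→2.
So the longest increasing subsequence has length 5, e.g. 12, 20, 22, 26, 27.

5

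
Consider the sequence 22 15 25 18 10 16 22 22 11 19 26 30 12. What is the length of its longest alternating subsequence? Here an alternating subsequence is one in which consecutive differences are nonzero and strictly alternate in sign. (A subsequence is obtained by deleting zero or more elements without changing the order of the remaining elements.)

8

A longest alternating subsequence is 22, 15, 25, 10, 16, 11, 19, 12 (positions 1,2,3,5,6,9,10,13); its 7 consecutive differences strictly alternate in sign, and length 8 is optimal.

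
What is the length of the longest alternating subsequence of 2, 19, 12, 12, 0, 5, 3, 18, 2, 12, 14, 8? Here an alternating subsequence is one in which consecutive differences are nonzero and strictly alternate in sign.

9

Track the best alternating length ending on an up-step vs a down-step at each position: up/down = 1/1, 2/1, 2/3, 2/3, 1/3, 4/3, 4/5, 6/3, 4/7, 8/7, 8/7, 8/9.
The maximum over both is 9; one such subsequence is 2, 19, 0, 5, 3, 18, 2, 12, 8.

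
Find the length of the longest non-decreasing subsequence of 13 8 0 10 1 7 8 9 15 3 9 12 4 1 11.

Let dp[i] be the longest non-decreasing subsequence ending at position i. Then dp = [1, 1, 1, 2, 2, 3, 4, 5, 6, 3, 6, 7, 4, 3, 7].
The maximum is 7; one witness is 0, 1, 7, 8, 9, 9, 12 at positions 3,5,6,7,8,11,12.

7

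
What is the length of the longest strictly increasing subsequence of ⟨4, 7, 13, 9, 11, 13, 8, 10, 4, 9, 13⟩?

Let dp[i] be the longest increasing subsequence ending at position i. Then dp = [1, 2, 3, 3, 4, 5, 3, 4, 1, 4, 5].
The maximum is 5; one witness is 4, 7, 9, 11, 13 at positions 1,2,4,5,6.

5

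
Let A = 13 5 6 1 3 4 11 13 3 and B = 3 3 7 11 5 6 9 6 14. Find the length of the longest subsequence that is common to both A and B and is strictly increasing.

2

For each value that appears in both, track the longest common increasing run ending there.
The best achievable length is 2; one witness is 3, 11 (A-positions 5,7, B-positions 1,4).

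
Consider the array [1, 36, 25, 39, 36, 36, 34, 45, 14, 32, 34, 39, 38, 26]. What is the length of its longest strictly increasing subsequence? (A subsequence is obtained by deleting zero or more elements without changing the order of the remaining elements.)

Let dp[i] be the longest increasing subsequence ending at position i. Then dp = [1, 2, 2, 3, 3, 3, 3, 4, 2, 3, 4, 5, 5, 3].
The maximum is 5; one witness is 1, 25, 32, 34, 39 at positions 1,3,10,11,12.

5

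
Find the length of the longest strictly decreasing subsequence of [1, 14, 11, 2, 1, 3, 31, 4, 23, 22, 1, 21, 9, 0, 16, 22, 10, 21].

6

Let dp[i] be the longest decreasing subsequence ending at position i. Then dp = [1, 1, 2, 3, 4, 3, 1, 3, 2, 3, 4, 4, 5, 6, 5, 3, 6, 4].
The maximum is 6; one witness is 31, 23, 22, 21, 9, 0 at positions 7,9,10,12,13,14.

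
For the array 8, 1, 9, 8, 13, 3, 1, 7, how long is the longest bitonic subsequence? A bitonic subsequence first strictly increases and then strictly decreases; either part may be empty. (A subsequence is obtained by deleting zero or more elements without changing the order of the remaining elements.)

Let inc[i] be the LIS ending at i and dec[i] the longest strictly decreasing subsequence starting at i. inc = [1, 1, 2, 2, 3, 2, 1, 3], dec = [3, 1, 4, 3, 3, 2, 1, 1].
max_i inc[i]+dec[i]−1 = 5, with one witness 8, 9, 8, 3, 1.

5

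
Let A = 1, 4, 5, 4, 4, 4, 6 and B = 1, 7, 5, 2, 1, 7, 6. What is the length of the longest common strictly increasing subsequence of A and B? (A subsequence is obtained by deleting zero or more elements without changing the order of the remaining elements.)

A longest common strictly increasing subsequence is 1, 5, 6 (length 3); it appears in order in both A and B, and no longer such subsequence exists.

3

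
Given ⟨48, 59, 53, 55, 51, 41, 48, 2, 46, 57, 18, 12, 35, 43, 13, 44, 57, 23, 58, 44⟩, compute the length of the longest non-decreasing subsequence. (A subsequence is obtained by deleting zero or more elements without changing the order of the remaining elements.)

Let dp[i] be the longest non-decreasing subsequence ending at position i. Then dp = [1, 2, 2, 3, 2, 1, 2, 1, 2, 4, 2, 2, 3, 4, 3, 5, 6, 4, 7, 6].
The maximum is 7; one witness is 2, 18, 35, 43, 44, 57, 58 at positions 8,11,13,14,16,17,19.

7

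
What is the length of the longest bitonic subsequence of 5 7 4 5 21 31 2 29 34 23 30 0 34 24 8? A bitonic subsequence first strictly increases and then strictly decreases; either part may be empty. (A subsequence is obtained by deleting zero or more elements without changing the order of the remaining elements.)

8

One longest bitonic subsequence is 5, 7, 21, 31, 34, 30, 24, 8 (positions 1,2,5,6,9,11,14,15): it rises to 34 then falls. Length 8 is optimal.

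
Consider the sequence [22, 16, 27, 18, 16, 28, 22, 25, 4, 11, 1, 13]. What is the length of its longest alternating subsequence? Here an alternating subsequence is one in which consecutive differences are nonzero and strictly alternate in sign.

Track the best alternating length ending on an up-step vs a down-step at each position: up/down = 1/1, 1/2, 3/1, 3/4, 1/4, 5/1, 5/6, 7/6, 1/8, 9/8, 1/10, 11/8.
The maximum over both is 11; one such subsequence is 22, 16, 27, 18, 28, 22, 25, 4, 11, 1, 13.

11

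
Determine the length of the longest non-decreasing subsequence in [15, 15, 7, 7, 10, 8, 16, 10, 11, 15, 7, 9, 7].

6

Scanning left to right, the best length ending at each element is: 15→1, 15→2, 7→1, 7→2, 10→3, 8→3, 16→4, 10→4, 11→5, 15→6, 7→3, 9→4, 7→4.
So the longest non-decreasing subsequence has length 6, e.g. 7, 7, 10, 10, 11, 15.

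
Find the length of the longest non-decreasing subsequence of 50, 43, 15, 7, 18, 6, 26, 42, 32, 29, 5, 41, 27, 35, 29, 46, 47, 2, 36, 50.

8

Let dp[i] be the longest non-decreasing subsequence ending at position i. Then dp = [1, 1, 1, 1, 2, 1, 3, 4, 4, 4, 1, 5, 4, 5, 5, 6, 7, 1, 6, 8].
The maximum is 8; one witness is 15, 18, 26, 32, 41, 46, 47, 50 at positions 3,5,7,9,12,16,17,20.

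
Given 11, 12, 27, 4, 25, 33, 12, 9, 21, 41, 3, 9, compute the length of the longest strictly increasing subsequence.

5

Let dp[i] be the longest increasing subsequence ending at position i. Then dp = [1, 2, 3, 1, 3, 4, 2, 2, 3, 5, 1, 2].
The maximum is 5; one witness is 11, 12, 27, 33, 41 at positions 1,2,3,6,10.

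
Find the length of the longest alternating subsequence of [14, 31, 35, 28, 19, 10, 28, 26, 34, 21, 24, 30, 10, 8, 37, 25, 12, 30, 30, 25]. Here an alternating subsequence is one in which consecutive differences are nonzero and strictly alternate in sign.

Track the best alternating length ending on an up-step vs a down-step at each position: up/down = 1/1, 2/1, 2/1, 2/3, 2/3, 1/3, 4/3, 4/5, 6/3, 4/7, 8/7, 8/7, 1/9, 1/9, 10/1, 10/11, 10/11, 12/11, 12/11, 12/13.
The maximum over both is 13; one such subsequence is 14, 31, 19, 28, 26, 34, 21, 24, 10, 37, 25, 30, 25.

13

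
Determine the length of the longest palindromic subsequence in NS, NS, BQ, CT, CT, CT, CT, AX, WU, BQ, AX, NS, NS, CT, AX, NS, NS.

One longest palindromic subsequence is NS NS BQ CT CT CT CT BQ NS NS (positions 1,2,3,4,5,6,7,10,16,17); it reads the same forward and backward, and the interval DP gives dp[1][17] = 10.

10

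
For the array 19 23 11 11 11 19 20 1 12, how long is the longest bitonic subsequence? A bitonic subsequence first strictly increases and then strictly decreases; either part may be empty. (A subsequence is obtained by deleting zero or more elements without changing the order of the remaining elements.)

4

Let inc[i] be the LIS ending at i and dec[i] the longest strictly decreasing subsequence starting at i. inc = [1, 2, 1, 1, 1, 2, 3, 1, 2], dec = [3, 3, 2, 2, 2, 2, 2, 1, 1].
max_i inc[i]+dec[i]−1 = 4, with one witness 19, 23, 20, 12.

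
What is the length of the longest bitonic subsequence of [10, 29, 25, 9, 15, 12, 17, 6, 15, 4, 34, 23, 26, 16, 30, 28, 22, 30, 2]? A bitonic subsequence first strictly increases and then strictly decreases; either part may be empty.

Let inc[i] be the LIS ending at i and dec[i] the longest strictly decreasing subsequence starting at i. inc = [1, 2, 2, 1, 2, 2, 3, 1, 3, 1, 4, 4, 5, 4, 6, 6, 5, 7, 1], dec = [5, 7, 6, 4, 5, 4, 4, 3, 3, 2, 5, 3, 3, 2, 4, 3, 2, 2, 1].
max_i inc[i]+dec[i]−1 = 9, with one witness 10, 15, 17, 23, 26, 30, 28, 22, 2.

9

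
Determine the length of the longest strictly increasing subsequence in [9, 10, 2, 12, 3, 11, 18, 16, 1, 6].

Let dp[i] be the longest increasing subsequence ending at position i. Then dp = [1, 2, 1, 3, 2, 3, 4, 4, 1, 3].
The maximum is 4; one witness is 9, 10, 12, 18 at positions 1,2,4,7.

4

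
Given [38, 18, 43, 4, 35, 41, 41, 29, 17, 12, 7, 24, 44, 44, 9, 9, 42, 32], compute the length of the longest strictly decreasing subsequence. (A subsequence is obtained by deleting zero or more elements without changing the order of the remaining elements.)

Let dp[i] be the longest decreasing subsequence ending at position i. Then dp = [1, 2, 1, 3, 2, 2, 2, 3, 4, 5, 6, 4, 1, 1, 6, 6, 2, 3].
The maximum is 6; one witness is 38, 35, 29, 17, 12, 7 at positions 1,5,8,9,10,11.

6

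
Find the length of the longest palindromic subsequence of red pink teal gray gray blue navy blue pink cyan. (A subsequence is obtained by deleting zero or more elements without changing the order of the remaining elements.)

5

One longest palindromic subsequence is pink blue navy blue pink (positions 2,6,7,8,9); it reads the same forward and backward, and the interval DP gives dp[1][10] = 5.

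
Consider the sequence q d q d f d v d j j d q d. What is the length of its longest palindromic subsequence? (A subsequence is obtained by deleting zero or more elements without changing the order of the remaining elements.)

9

Using dp[i][j] = 2 + dp[i+1][j−1] if the ends match, else max(dp[i+1][j], dp[i][j−1]):
dp[1][13] = 9. A witness is dqddvddqd at positions 2,3,4,6,7,8,11,12,13.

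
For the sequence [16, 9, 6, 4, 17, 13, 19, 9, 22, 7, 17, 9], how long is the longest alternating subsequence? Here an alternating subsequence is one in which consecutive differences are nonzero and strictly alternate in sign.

10

A longest alternating subsequence is 16, 9, 17, 13, 19, 9, 22, 7, 17, 9 (positions 1,2,5,6,7,8,9,10,11,12); its 9 consecutive differences strictly alternate in sign, and length 10 is optimal.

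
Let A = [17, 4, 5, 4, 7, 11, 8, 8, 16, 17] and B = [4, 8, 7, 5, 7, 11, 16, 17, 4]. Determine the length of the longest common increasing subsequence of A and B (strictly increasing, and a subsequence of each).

6

For each value that appears in both, track the longest common increasing run ending there.
The best achievable length is 6; one witness is 4, 5, 7, 11, 16, 17 (A-positions 2,3,5,6,9,10, B-positions 1,4,5,6,7,8).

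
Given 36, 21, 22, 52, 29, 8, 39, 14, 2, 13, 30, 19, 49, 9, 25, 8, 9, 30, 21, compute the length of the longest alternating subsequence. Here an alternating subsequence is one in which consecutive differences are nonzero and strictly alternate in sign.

14

A longest alternating subsequence is 36, 21, 52, 29, 39, 14, 30, 19, 49, 9, 25, 8, 30, 21 (positions 1,2,4,5,7,8,11,12,13,14,15,16,18,19); its 13 consecutive differences strictly alternate in sign, and length 14 is optimal.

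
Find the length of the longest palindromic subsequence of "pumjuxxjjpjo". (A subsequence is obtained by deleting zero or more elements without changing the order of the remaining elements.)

One longest palindromic subsequence is pjxxjp (positions 1,4,6,7,9,10); it reads the same forward and backward, and the interval DP gives dp[1][12] = 6.

6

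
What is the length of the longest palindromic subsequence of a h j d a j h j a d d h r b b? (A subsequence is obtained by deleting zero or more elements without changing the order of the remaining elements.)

9

Using dp[i][j] = 2 + dp[i+1][j−1] if the ends match, else max(dp[i+1][j], dp[i][j−1]):
dp[1][15] = 9. A witness is hdajhjadh at positions 2,4,5,6,7,8,9,11,12.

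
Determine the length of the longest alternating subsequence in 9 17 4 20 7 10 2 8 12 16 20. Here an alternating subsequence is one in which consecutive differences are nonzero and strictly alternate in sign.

A longest alternating subsequence is 9, 17, 4, 20, 7, 10, 2, 8 (positions 1,2,3,4,5,6,7,8); its 7 consecutive differences strictly alternate in sign, and length 8 is optimal.

8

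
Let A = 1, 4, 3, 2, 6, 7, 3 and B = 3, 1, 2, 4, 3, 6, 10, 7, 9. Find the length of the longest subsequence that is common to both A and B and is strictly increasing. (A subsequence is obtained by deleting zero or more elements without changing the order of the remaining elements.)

For each value that appears in both, track the longest common increasing run ending there.
The best achievable length is 4; one witness is 1, 2, 6, 7 (A-positions 1,4,5,6, B-positions 2,3,6,8).

4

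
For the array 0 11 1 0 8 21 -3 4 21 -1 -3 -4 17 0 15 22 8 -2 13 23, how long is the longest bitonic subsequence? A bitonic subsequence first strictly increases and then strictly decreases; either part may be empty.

8

Let inc[i] be the LIS ending at i and dec[i] the longest strictly decreasing subsequence starting at i. inc = [1, 2, 2, 1, 3, 4, 1, 3, 4, 2, 1, 1, 4, 3, 4, 5, 4, 2, 5, 6], dec = [4, 6, 5, 4, 5, 5, 2, 4, 5, 3, 2, 1, 4, 2, 3, 3, 2, 1, 1, 1].
max_i inc[i]+dec[i]−1 = 8, with one witness 0, 1, 8, 21, 17, 15, 8, -2.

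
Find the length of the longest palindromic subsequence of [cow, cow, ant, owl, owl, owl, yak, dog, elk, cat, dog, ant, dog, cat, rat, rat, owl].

7

One longest palindromic subsequence is owl cat dog ant dog cat owl (positions 4,10,11,12,13,14,17); it reads the same forward and backward, and the interval DP gives dp[1][17] = 7.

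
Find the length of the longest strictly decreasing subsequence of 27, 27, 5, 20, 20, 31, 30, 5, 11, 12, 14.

One longest decreasing subsequence is 27, 20, 5 (positions 1,4,8), of length 3; no longer one exists.

3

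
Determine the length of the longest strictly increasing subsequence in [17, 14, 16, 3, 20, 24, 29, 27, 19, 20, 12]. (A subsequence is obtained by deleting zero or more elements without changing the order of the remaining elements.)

One longest increasing subsequence is 14, 16, 20, 24, 29 (positions 2,3,5,6,7), of length 5; no longer one exists.

5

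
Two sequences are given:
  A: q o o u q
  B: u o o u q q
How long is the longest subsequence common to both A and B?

Backtracking the LCS table gives one alignment: o (A2,B2) → o (A3,B3) → u (A4,B4) → q (A5,B6).
So the longest common subsequence has length 4.

4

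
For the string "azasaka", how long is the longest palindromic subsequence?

5

Using dp[i][j] = 2 + dp[i+1][j−1] if the ends match, else max(dp[i+1][j], dp[i][j−1]):
dp[1][7] = 5. A witness is aasaa at positions 1,3,4,5,7.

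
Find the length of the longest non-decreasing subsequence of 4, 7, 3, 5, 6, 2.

One longest non-decreasing subsequence is 4, 5, 6 (positions 1,4,5), of length 3; no longer one exists.

3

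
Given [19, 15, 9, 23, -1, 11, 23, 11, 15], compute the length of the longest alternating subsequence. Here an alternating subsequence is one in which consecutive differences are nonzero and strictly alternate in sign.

7

Track the best alternating length ending on an up-step vs a down-step at each position: up/down = 1/1, 1/2, 1/2, 3/1, 1/4, 5/4, 5/1, 5/6, 7/6.
The maximum over both is 7; one such subsequence is 19, 15, 23, -1, 23, 11, 15.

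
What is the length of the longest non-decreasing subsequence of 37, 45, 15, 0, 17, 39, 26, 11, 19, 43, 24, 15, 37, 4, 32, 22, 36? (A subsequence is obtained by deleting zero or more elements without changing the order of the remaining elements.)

One longest non-decreasing subsequence is 15, 17, 19, 24, 32, 36 (positions 3,5,9,11,15,17), of length 6; no longer one exists.

6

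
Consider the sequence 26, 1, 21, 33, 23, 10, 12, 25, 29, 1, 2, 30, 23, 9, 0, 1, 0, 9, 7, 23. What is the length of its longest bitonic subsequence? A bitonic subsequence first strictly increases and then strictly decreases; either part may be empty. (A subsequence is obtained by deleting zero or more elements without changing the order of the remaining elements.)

Let inc[i] be the LIS ending at i and dec[i] the longest strictly decreasing subsequence starting at i. inc = [1, 1, 2, 3, 3, 2, 3, 4, 5, 1, 2, 6, 4, 3, 1, 2, 1, 3, 3, 4], dec = [6, 2, 5, 6, 5, 4, 4, 5, 5, 2, 3, 5, 4, 3, 1, 2, 1, 2, 1, 1].
max_i inc[i]+dec[i]−1 = 10, with one witness 1, 21, 23, 25, 29, 30, 23, 9, 1, 0.

10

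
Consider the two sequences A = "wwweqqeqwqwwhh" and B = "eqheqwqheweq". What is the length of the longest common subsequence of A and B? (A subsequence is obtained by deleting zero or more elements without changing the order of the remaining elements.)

7

A longest common subsequence is eqeqwqw (length 7); the LCS DP confirms no longer common subsequence exists.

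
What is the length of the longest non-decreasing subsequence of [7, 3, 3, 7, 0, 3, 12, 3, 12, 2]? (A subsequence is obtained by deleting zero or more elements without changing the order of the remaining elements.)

Let dp[i] be the longest non-decreasing subsequence ending at position i. Then dp = [1, 1, 2, 3, 1, 3, 4, 4, 5, 2].
The maximum is 5; one witness is 3, 3, 7, 12, 12 at positions 2,3,4,7,9.

5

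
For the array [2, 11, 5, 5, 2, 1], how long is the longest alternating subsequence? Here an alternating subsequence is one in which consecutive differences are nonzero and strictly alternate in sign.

Track the best alternating length ending on an up-step vs a down-step at each position: up/down = 1/1, 2/1, 2/3, 2/3, 1/3, 1/3.
The maximum over both is 3; one such subsequence is 2, 11, 5.

3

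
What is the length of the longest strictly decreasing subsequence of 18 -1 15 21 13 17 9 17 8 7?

6

Let dp[i] be the longest decreasing subsequence ending at position i. Then dp = [1, 2, 2, 1, 3, 2, 4, 2, 5, 6].
The maximum is 6; one witness is 18, 15, 13, 9, 8, 7 at positions 1,3,5,7,9,10.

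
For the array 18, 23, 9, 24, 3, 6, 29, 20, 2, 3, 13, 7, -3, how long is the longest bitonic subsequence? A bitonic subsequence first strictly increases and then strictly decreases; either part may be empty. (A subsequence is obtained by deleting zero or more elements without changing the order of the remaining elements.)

One longest bitonic subsequence is 18, 23, 24, 29, 20, 13, 7, -3 (positions 1,2,4,7,8,11,12,13): it rises to 29 then falls. Length 8 is optimal.

8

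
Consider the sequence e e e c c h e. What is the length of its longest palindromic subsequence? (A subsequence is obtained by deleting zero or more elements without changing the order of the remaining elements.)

One longest palindromic subsequence is ecce (positions 1,4,5,7); it reads the same forward and backward, and the interval DP gives dp[1][7] = 4.

4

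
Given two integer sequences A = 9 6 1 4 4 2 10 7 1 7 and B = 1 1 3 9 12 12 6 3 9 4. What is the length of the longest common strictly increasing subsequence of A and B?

2

For each value that appears in both, track the longest common increasing run ending there.
The best achievable length is 2; one witness is 1, 4 (A-positions 3,4, B-positions 1,10).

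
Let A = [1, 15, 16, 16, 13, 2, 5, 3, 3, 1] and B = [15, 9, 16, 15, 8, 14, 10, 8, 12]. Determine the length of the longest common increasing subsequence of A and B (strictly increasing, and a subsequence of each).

2

A longest common strictly increasing subsequence is 15, 16 (length 2); it appears in order in both A and B, and no longer such subsequence exists.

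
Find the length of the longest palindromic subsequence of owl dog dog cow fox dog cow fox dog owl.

7

One longest palindromic subsequence is owl dog fox cow fox dog owl (positions 1,2,5,7,8,9,10); it reads the same forward and backward, and the interval DP gives dp[1][10] = 7.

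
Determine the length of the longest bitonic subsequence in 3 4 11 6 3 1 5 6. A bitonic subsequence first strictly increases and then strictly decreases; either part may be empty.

6

One longest bitonic subsequence is 3, 4, 11, 6, 3, 1 (positions 1,2,3,4,5,6): it rises to 11 then falls. Length 6 is optimal.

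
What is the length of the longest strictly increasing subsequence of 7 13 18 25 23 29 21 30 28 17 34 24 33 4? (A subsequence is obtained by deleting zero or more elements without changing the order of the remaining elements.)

Scanning left to right, the best length ending at each element is: 7→1, 13→2, 18→3, 25→4, 23→4, 29→5, 21→4, 30→6, 28→5, 17→3, 34→7, 24→5, 33→7, 4→1.
So the longest increasing subsequence has length 7, e.g. 7, 13, 18, 25, 29, 30, 34.

7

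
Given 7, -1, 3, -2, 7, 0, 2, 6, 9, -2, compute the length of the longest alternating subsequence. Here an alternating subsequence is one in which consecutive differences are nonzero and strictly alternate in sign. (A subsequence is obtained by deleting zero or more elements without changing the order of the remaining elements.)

Track the best alternating length ending on an up-step vs a down-step at each position: up/down = 1/1, 1/2, 3/2, 1/4, 5/1, 5/6, 7/6, 7/6, 7/1, 1/8.
The maximum over both is 8; one such subsequence is 7, -1, 3, -2, 7, 0, 2, -2.

8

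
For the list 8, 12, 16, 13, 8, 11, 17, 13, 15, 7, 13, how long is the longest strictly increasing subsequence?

One longest increasing subsequence is 8, 12, 16, 17 (positions 1,2,3,7), of length 4; no longer one exists.

4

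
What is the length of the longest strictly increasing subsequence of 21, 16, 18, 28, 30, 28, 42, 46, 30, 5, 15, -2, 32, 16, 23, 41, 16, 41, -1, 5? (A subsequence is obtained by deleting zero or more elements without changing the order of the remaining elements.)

6

Let dp[i] be the longest increasing subsequence ending at position i. Then dp = [1, 1, 2, 3, 4, 3, 5, 6, 4, 1, 2, 1, 5, 3, 4, 6, 3, 6, 2, 3].
The maximum is 6; one witness is 16, 18, 28, 30, 42, 46 at positions 2,3,4,5,7,8.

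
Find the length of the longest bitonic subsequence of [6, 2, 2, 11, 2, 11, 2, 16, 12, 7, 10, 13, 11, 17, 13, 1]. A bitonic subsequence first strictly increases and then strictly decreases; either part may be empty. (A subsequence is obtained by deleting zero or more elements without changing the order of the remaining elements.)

7

One longest bitonic subsequence is 6, 11, 12, 13, 17, 13, 1 (positions 1,4,9,12,14,15,16): it rises to 17 then falls. Length 7 is optimal.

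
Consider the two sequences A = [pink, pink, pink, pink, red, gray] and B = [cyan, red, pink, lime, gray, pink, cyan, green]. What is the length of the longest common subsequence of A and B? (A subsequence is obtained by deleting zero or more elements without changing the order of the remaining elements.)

Backtracking the LCS table gives one alignment: pink (A1,B3) → pink (A2,B6).
So the longest common subsequence has length 2.

2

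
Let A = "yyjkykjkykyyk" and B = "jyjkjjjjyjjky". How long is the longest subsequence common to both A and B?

A longest common subsequence is yjkyjky (length 7); the LCS DP confirms no longer common subsequence exists.

7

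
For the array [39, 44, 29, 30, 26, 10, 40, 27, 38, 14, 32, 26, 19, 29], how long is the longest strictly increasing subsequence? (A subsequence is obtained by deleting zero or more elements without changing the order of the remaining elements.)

Let dp[i] be the longest increasing subsequence ending at position i. Then dp = [1, 2, 1, 2, 1, 1, 3, 2, 3, 2, 3, 3, 3, 4].
The maximum is 4; one witness is 10, 14, 26, 29 at positions 6,10,12,14.

4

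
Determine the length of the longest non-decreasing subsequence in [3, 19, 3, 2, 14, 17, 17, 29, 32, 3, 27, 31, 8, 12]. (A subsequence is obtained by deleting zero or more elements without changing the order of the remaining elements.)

7

Let dp[i] be the longest non-decreasing subsequence ending at position i. Then dp = [1, 2, 2, 1, 3, 4, 5, 6, 7, 3, 6, 7, 4, 5].
The maximum is 7; one witness is 3, 3, 14, 17, 17, 29, 32 at positions 1,3,5,6,7,8,9.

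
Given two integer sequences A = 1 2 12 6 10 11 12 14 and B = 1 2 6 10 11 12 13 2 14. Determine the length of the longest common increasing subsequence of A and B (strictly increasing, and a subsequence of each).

7

For each value that appears in both, track the longest common increasing run ending there.
The best achievable length is 7; one witness is 1, 2, 6, 10, 11, 12, 14 (A-positions 1,2,4,5,6,7,8, B-positions 1,2,3,4,5,6,9).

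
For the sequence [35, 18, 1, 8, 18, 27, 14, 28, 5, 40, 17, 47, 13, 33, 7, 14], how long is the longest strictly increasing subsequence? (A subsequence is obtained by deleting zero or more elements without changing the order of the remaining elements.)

Scanning left to right, the best length ending at each element is: 35→1, 18→1, 1→1, 8→2, 18→3, 27→4, 14→3, 28→5, 5→2, 40→6, 17→4, 47→7, 13→3, 33→6, 7→3, 14→4.
So the longest increasing subsequence has length 7, e.g. 1, 8, 18, 27, 28, 40, 47.

7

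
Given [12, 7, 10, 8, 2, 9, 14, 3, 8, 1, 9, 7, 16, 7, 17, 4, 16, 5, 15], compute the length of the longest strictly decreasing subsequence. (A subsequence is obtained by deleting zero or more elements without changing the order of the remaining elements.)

6

Let dp[i] be the longest decreasing subsequence ending at position i. Then dp = [1, 2, 2, 3, 4, 3, 1, 4, 4, 5, 3, 5, 1, 5, 1, 6, 2, 6, 3].
The maximum is 6; one witness is 12, 10, 9, 8, 7, 4 at positions 1,3,6,9,12,16.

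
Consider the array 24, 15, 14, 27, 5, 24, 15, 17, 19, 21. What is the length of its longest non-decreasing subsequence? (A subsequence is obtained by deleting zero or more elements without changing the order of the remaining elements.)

Scanning left to right, the best length ending at each element is: 24→1, 15→1, 14→1, 27→2, 5→1, 24→2, 15→2, 17→3, 19→4, 21→5.
So the longest non-decreasing subsequence has length 5, e.g. 15, 15, 17, 19, 21.

5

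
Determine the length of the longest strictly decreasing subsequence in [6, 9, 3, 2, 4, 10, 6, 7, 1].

4

One longest decreasing subsequence is 6, 3, 2, 1 (positions 1,3,4,9), of length 4; no longer one exists.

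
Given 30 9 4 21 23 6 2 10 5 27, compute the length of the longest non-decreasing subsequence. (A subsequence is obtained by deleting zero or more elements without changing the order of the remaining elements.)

One longest non-decreasing subsequence is 9, 21, 23, 27 (positions 2,4,5,10), of length 4; no longer one exists.

4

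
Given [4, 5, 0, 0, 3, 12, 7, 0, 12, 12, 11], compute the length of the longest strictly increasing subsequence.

4

Scanning left to right, the best length ending at each element is: 4→1, 5→2, 0→1, 0→1, 3→2, 12→3, 7→3, 0→1, 12→4, 12→4, 11→4.
So the longest increasing subsequence has length 4, e.g. 4, 5, 7, 12.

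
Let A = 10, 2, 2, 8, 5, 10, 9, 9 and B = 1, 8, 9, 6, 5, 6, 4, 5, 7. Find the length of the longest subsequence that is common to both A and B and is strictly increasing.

A longest common strictly increasing subsequence is 8, 9 (length 2); it appears in order in both A and B, and no longer such subsequence exists.

2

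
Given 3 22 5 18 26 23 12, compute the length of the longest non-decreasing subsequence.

Scanning left to right, the best length ending at each element is: 3→1, 22→2, 5→2, 18→3, 26→4, 23→4, 12→3.
So the longest non-decreasing subsequence has length 4, e.g. 3, 5, 18, 26.

4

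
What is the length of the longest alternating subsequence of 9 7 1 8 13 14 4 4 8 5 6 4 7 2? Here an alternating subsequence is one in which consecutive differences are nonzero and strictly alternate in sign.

Track the best alternating length ending on an up-step vs a down-step at each position: up/down = 1/1, 1/2, 1/2, 3/2, 3/1, 3/1, 3/4, 3/4, 5/4, 5/6, 7/6, 3/8, 9/6, 3/10.
The maximum over both is 10; one such subsequence is 9, 7, 8, 4, 8, 5, 6, 4, 7, 2.

10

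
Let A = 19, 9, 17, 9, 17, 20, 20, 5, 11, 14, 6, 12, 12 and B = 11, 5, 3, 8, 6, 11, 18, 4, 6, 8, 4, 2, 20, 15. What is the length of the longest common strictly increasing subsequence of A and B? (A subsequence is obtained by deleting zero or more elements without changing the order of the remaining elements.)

A longest common strictly increasing subsequence is 5, 6 (length 2); it appears in order in both A and B, and no longer such subsequence exists.

2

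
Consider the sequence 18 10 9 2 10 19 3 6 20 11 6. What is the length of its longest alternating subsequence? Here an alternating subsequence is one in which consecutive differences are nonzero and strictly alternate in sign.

6

A longest alternating subsequence is 18, 9, 10, 3, 20, 11 (positions 1,3,5,7,9,10); its 5 consecutive differences strictly alternate in sign, and length 6 is optimal.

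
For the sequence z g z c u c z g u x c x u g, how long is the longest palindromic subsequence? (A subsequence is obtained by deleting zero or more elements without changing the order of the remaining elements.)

One longest palindromic subsequence is guxcxug (positions 2,5,10,11,12,13,14); it reads the same forward and backward, and the interval DP gives dp[1][14] = 7.

7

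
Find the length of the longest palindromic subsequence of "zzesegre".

3

Using dp[i][j] = 2 + dp[i+1][j−1] if the ends match, else max(dp[i+1][j], dp[i][j−1]):
dp[1][8] = 3. A witness is ere at positions 3,7,8.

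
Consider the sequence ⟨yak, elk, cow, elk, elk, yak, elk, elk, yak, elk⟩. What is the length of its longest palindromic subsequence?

Using dp[i][j] = 2 + dp[i+1][j−1] if the ends match, else max(dp[i+1][j], dp[i][j−1]):
dp[1][10] = 7. A witness is elk elk elk yak elk elk elk at positions 2,4,5,6,7,8,10.

7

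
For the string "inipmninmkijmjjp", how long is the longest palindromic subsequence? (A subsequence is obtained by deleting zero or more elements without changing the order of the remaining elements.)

One longest palindromic subsequence is pmikimp (positions 4,5,7,10,11,13,16); it reads the same forward and backward, and the interval DP gives dp[1][16] = 7.

7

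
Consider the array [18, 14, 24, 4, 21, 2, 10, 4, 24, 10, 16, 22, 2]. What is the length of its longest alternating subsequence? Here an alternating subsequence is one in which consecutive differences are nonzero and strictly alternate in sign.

12

A longest alternating subsequence is 18, 14, 24, 4, 21, 2, 10, 4, 24, 10, 16, 2 (positions 1,2,3,4,5,6,7,8,9,10,11,13); its 11 consecutive differences strictly alternate in sign, and length 12 is optimal.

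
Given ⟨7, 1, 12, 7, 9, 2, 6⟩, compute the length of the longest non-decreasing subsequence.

3

One longest non-decreasing subsequence is 7, 7, 9 (positions 1,4,5), of length 3; no longer one exists.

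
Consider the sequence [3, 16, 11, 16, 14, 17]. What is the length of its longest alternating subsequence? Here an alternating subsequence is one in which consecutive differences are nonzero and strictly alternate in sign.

6

A longest alternating subsequence is 3, 16, 11, 16, 14, 17 (positions 1,2,3,4,5,6); its 5 consecutive differences strictly alternate in sign, and length 6 is optimal.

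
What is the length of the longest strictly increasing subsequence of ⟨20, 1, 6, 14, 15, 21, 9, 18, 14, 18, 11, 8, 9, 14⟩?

5

Let dp[i] be the longest increasing subsequence ending at position i. Then dp = [1, 1, 2, 3, 4, 5, 3, 5, 4, 5, 4, 3, 4, 5].
The maximum is 5; one witness is 1, 6, 14, 15, 21 at positions 2,3,4,5,6.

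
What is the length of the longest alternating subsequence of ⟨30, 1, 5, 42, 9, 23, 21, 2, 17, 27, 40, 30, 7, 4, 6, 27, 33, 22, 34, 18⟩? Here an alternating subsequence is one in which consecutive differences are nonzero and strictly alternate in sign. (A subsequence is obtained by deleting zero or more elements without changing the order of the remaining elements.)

Track the best alternating length ending on an up-step vs a down-step at each position: up/down = 1/1, 1/2, 3/2, 3/1, 3/4, 5/4, 5/6, 3/6, 7/6, 7/4, 7/4, 7/8, 7/8, 7/8, 9/8, 9/8, 9/8, 9/10, 11/8, 9/12.
The maximum over both is 12; one such subsequence is 30, 1, 42, 9, 23, 2, 17, 7, 27, 22, 34, 18.

12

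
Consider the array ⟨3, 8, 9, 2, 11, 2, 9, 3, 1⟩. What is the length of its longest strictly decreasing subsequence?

4

One longest decreasing subsequence is 11, 9, 3, 1 (positions 5,7,8,9), of length 4; no longer one exists.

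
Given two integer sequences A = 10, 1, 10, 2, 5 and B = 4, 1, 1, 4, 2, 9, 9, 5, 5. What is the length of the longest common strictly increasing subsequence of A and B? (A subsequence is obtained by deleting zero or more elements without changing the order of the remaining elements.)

3

For each value that appears in both, track the longest common increasing run ending there.
The best achievable length is 3; one witness is 1, 2, 5 (A-positions 2,4,5, B-positions 2,5,8).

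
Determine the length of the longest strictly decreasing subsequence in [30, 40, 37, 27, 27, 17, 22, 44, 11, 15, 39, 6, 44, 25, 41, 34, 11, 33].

6

Let dp[i] be the longest decreasing subsequence ending at position i. Then dp = [1, 1, 2, 3, 3, 4, 4, 1, 5, 5, 2, 6, 1, 4, 2, 3, 6, 4].
The maximum is 6; one witness is 40, 37, 27, 17, 11, 6 at positions 2,3,4,6,9,12.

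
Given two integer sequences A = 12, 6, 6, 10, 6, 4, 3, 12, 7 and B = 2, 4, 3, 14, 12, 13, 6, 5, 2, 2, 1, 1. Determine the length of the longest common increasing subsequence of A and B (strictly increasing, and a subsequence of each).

For each value that appears in both, track the longest common increasing run ending there.
The best achievable length is 2; one witness is 4, 12 (A-positions 6,8, B-positions 2,5).

2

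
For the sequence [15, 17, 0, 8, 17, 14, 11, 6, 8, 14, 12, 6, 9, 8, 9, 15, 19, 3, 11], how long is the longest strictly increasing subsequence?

6

Let dp[i] be the longest increasing subsequence ending at position i. Then dp = [1, 2, 1, 2, 3, 3, 3, 2, 3, 4, 4, 2, 4, 3, 4, 5, 6, 2, 5].
The maximum is 6; one witness is 0, 8, 11, 14, 15, 19 at positions 3,4,7,10,16,17.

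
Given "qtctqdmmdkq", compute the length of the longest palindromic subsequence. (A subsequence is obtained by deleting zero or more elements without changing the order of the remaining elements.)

6

One longest palindromic subsequence is qdmmdq (positions 1,6,7,8,9,11); it reads the same forward and backward, and the interval DP gives dp[1][11] = 6.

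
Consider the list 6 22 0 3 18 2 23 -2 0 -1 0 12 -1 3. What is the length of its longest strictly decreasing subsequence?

One longest decreasing subsequence is 6, 3, 2, 0, -1 (positions 1,4,6,9,10), of length 5; no longer one exists.

5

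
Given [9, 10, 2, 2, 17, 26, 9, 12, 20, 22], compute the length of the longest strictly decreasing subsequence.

Scanning left to right, the best length ending at each element is: 9→1, 10→1, 2→2, 2→2, 17→1, 26→1, 9→2, 12→2, 20→2, 22→2.
So the longest decreasing subsequence has length 2, e.g. 9, 2.

2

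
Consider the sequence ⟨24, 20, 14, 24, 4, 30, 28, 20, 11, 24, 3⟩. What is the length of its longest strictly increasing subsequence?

3

Let dp[i] be the longest increasing subsequence ending at position i. Then dp = [1, 1, 1, 2, 1, 3, 3, 2, 2, 3, 1].
The maximum is 3; one witness is 20, 24, 30 at positions 2,4,6.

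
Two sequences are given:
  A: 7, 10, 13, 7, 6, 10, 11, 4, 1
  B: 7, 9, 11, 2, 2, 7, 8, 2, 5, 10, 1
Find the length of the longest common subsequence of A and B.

4

Backtracking the LCS table gives one alignment: 7 (A1,B1) → 7 (A4,B6) → 10 (A6,B10) → 1 (A9,B11).
So the longest common subsequence has length 4.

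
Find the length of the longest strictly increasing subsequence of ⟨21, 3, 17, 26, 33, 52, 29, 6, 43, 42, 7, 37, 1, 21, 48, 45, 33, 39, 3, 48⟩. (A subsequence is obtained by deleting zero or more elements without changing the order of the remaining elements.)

7

Let dp[i] be the longest increasing subsequence ending at position i. Then dp = [1, 1, 2, 3, 4, 5, 4, 2, 5, 5, 3, 5, 1, 4, 6, 6, 5, 6, 2, 7].
The maximum is 7; one witness is 3, 17, 26, 33, 43, 45, 48 at positions 2,3,4,5,9,16,20.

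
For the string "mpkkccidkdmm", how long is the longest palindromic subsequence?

One longest palindromic subsequence is mkcckm (positions 1,4,5,6,9,12); it reads the same forward and backward, and the interval DP gives dp[1][12] = 6.

6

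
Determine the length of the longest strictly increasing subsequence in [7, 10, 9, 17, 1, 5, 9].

3

One longest increasing subsequence is 7, 10, 17 (positions 1,2,4), of length 3; no longer one exists.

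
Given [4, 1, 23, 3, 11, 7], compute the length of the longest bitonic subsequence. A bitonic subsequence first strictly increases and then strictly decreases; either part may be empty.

Let inc[i] be the LIS ending at i and dec[i] the longest strictly decreasing subsequence starting at i. inc = [1, 1, 2, 2, 3, 3], dec = [2, 1, 3, 1, 2, 1].
max_i inc[i]+dec[i]−1 = 4, with one witness 4, 23, 11, 7.

4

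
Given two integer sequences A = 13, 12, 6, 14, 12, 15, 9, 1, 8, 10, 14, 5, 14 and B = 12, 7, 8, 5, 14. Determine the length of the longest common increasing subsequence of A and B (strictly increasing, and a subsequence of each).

2

For each value that appears in both, track the longest common increasing run ending there.
The best achievable length is 2; one witness is 12, 14 (A-positions 2,4, B-positions 1,5).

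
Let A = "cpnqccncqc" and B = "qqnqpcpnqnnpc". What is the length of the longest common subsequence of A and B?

6

A longest common subsequence is cpnqnc (length 6); the LCS DP confirms no longer common subsequence exists.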